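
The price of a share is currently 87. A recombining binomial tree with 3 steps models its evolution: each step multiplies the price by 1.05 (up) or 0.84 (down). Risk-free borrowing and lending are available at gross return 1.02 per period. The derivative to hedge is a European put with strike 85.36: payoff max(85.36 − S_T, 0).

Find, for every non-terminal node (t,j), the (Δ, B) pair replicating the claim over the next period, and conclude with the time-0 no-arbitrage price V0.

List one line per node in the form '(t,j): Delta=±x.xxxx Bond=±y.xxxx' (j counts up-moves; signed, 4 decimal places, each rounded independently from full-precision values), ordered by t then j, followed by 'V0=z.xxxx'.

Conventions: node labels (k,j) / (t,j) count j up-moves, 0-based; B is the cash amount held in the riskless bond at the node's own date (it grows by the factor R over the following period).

Arbitrage-free pricing uses the up-move probability p* = (R−d)/(u−d) = 0.8571, discounting each step at R = 1.02.
Terminal payoffs: V(3,0)=33.7948, V(3,1)=20.9034, V(3,2)=4.7893, V(3,3)=0.0000
Node (2,0) S=61.3872: V=(p*·20.9034+(1−p*)·33.7948)/1.02=22.2991; Δ=(20.9034−33.7948)/(64.4566−51.5652)=-1.0000; B=V−Δ·S=83.6863
Node (2,1) S=76.7340: V=(p*·4.7893+(1−p*)·20.9034)/1.02=6.9523; Δ=(4.7893−20.9034)/(80.5707−64.4566)=-1.0000; B=V−Δ·S=83.6863
Node (2,2) S=95.9175: V=(p*·0.0000+(1−p*)·4.7893)/1.02=0.6708; Δ=(0.0000−4.7893)/(100.7134−80.5707)=-0.2378; B=V−Δ·S=23.4770
Node (1,0) S=73.0800: V=(p*·6.9523+(1−p*)·22.2991)/1.02=8.9654; Δ=(6.9523−22.2991)/(76.7340−61.3872)=-1.0000; B=V−Δ·S=82.0454
Node (1,1) S=91.3500: V=(p*·0.6708+(1−p*)·6.9523)/1.02=1.5374; Δ=(0.6708−6.9523)/(95.9175−76.7340)=-0.3274; B=V−Δ·S=31.4493
Node (0,0) S=87.0000: V=(p*·1.5374+(1−p*)·8.9654)/1.02=2.5476; Δ=(1.5374−8.9654)/(91.3500−73.0800)=-0.4066; B=V−Δ·S=37.9189
Sanity check at the root: Δ(0,0)·S0 + B(0,0) reproduces V0 = 2.5476.

(0,0): Delta=-0.4066 Bond=37.9189
(1,0): Delta=-1.0000 Bond=82.0454
(1,1): Delta=-0.3274 Bond=31.4493
(2,0): Delta=-1.0000 Bond=83.6863
(2,1): Delta=-1.0000 Bond=83.6863
(2,2): Delta=-0.2378 Bond=23.4770
V0=2.5476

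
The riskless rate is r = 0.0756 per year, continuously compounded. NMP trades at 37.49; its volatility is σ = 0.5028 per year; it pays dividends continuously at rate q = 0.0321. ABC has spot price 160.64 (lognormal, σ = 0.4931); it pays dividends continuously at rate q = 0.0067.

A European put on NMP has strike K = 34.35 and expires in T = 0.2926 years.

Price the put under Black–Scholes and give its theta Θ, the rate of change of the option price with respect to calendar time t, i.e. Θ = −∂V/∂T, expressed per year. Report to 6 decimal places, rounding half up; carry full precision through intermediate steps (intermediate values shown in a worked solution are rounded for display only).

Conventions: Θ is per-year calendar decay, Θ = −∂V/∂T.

σ√T = 0.5028·√0.2926 = 0.271977
d₁ = (ln(S/K) + (r−q+σ²/2)T) / (σ√T) = (ln(37.49/34.35) + (0.0756−0.0321+0.5028²/2)·0.2926) / 0.271977 = (0.087472 + 0.049714) / 0.271977 = 0.504403
d₂ = d₁ − σ√T = 0.504403 − 0.271977 = 0.232426
e^{−rT} = 0.978122
e^{−qT} = 0.990652
N(−d₁) = 0.306989,  N(−d₂) = 0.408104
Put price V = K·e^{−rT}·N(−d₂) − S·e^{−qT}·N(−d₁) = 13.711670 − 11.401429 = 2.310241
φ(d₁) = (1/√(2π))·e^{−d₁²/2} = 0.351288
Θ = −S·e^{−qT}·φ(d₁)·σ/(2√T) − q·S·e^{−qT}·N(−d₁) + r·K·e^{−rT}·N(−d₂) = −6.063556 − 0.365986 + 1.036602 = -5.392940

price = 2.310241
Θ = -5.392940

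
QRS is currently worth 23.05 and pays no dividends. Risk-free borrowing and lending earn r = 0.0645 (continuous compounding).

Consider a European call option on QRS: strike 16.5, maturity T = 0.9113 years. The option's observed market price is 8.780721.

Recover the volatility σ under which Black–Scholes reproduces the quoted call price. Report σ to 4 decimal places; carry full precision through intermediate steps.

sigma = 0.5514

At σ = 0.5514 the Black–Scholes value reproduces the quote:
σ√T = 0.5514·√0.9113 = 0.526378
d₁ = (ln(S/K) + (r+σ²/2)T) / (σ√T) = (ln(23.05/16.5) + (0.0645+0.5514²/2)·0.9113) / 0.526378 = (0.334305 + 0.197316) / 0.526378 = 1.009961
d₂ = d₁ − σ√T = 1.009961 − 0.526378 = 0.483583
e^{−rT} = 0.942915
N(d₁) = 0.843743,  N(d₂) = 0.685659
V = S·N(d₁) − K·e^{−rT}·N(d₂) = 19.448277 − 10.667556 = 8.780721 (the observed quote) — the price is monotone increasing in volatility, hence this σ is the only solution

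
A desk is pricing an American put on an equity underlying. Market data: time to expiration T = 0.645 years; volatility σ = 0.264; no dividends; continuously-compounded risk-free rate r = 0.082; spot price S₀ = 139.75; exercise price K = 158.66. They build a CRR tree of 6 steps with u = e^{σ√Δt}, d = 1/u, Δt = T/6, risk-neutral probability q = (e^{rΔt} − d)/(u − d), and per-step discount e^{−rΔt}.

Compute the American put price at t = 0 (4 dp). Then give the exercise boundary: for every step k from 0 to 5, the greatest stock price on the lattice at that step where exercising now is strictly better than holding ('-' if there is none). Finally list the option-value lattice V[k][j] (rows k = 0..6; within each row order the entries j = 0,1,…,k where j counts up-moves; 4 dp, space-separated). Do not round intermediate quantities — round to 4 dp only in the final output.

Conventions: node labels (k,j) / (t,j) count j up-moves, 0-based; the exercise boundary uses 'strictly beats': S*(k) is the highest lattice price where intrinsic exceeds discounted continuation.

price = 20.8046
boundary = - 128.1622 117.5353 128.1622 139.7500 128.1622
tree:
20.8046
30.4978 12.5378
41.1247 19.9864 6.1277
50.8705 30.4978 10.9788 1.9187
59.8081 41.1247 18.9100 4.1137 0.0000
68.0047 50.8705 30.4978 8.8199 0.0000 0.0000
75.5217 59.8081 41.1247 18.9100 0.0000 0.0000 0.0000

Δt=0.10750  u=1.09041  d=0.91708  q=0.52945  discount=0.99122
step 6 (expiry): payoffs max(K−S,0) = 75.5217 59.8081 41.1247 18.9100 0.0000 0.0000 0.0000
step 5: (k=5,j=0): S=90.6553, K−S=68.0047, hold=66.6123 ⇒ V=68.0047 exercise | (k=5,j=1): S=107.7895, K−S=50.8705, hold=49.4780 ⇒ V=50.8705 exercise | (k=5,j=2): S=128.1622, K−S=30.4978, hold=29.1053 ⇒ V=30.4978 exercise | (k=5,j=3): S=152.3855, K−S=6.2745, hold=8.8199 ⇒ V=8.8199 continue | (k=5,j=4): S=181.1870, K−S=0.0000, hold=0.0000 ⇒ V=0.0000 continue | (k=5,j=5): S=215.4322, K−S=0.0000, hold=0.0000 ⇒ V=0.0000 continue  boundary S*=128.1622
step 4: (k=4,j=0): S=98.8519, K−S=59.8081, hold=58.4157 ⇒ V=59.8081 exercise | (k=4,j=1): S=117.5353, K−S=41.1247, hold=39.7323 ⇒ V=41.1247 exercise | (k=4,j=2): S=139.7500, K−S=18.9100, hold=18.8534 ⇒ V=18.9100 exercise | (k=4,j=3): S=166.1634, K−S=0.0000, hold=4.1137 ⇒ V=4.1137 continue | (k=4,j=4): S=197.5690, K−S=0.0000, hold=0.0000 ⇒ V=0.0000 continue  boundary S*=139.7500
step 3: (k=3,j=0): S=107.7895, K−S=50.8705, hold=49.4780 ⇒ V=50.8705 exercise | (k=3,j=1): S=128.1622, K−S=30.4978, hold=29.1053 ⇒ V=30.4978 exercise | (k=3,j=2): S=152.3855, K−S=6.2745, hold=10.9788 ⇒ V=10.9788 continue | (k=3,j=3): S=181.1870, K−S=0.0000, hold=1.9187 ⇒ V=1.9187 continue  boundary S*=128.1622
step 2: (k=2,j=0): S=117.5353, K−S=41.1247, hold=39.7323 ⇒ V=41.1247 exercise | (k=2,j=1): S=139.7500, K−S=18.9100, hold=19.9864 ⇒ V=19.9864 continue | (k=2,j=2): S=166.1634, K−S=0.0000, hold=6.1277 ⇒ V=6.1277 continue  boundary S*=117.5353
step 1: (k=1,j=0): S=128.1622, K−S=30.4978, hold=29.6702 ⇒ V=30.4978 exercise | (k=1,j=1): S=152.3855, K−S=6.2745, hold=12.5378 ⇒ V=12.5378 continue  boundary S*=128.1622
step 0: (k=0,j=0): S=139.7500, K−S=18.9100, hold=20.8046 ⇒ V=20.8046 continue  boundary S*=-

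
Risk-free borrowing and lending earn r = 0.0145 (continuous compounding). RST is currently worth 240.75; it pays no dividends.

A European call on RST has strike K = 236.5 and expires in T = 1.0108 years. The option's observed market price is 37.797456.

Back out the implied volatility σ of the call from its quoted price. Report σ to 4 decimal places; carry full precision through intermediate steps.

At σ = 0.3578 the Black–Scholes value reproduces the quote:
σ√T = 0.3578·√1.0108 = 0.359727
d₁ = (ln(S/K) + (r+σ²/2)T) / (σ√T) = (ln(240.75/236.5) + (0.0145+0.3578²/2)·1.0108) / 0.359727 = (0.017811 + 0.079358) / 0.359727 = 0.270119
d₂ = d₁ − σ√T = 0.270119 − 0.359727 = -0.089608
e^{−rT} = 0.985450
N(d₁) = 0.606466,  N(d₂) = 0.464299
V = S·N(d₁) − K·e^{−rT}·N(d₂) = 146.006629 − 108.209173 = 37.797456 (equal to the quote); since ∂V/∂σ > 0 for all σ, the implied volatility is unique

sigma = 0.3578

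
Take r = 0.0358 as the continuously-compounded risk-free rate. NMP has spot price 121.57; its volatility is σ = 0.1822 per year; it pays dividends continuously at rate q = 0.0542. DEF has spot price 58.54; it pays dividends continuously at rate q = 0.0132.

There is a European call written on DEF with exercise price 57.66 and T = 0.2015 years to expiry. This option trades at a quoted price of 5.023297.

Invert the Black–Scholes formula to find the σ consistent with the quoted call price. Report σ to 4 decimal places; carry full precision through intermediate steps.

sigma = 0.4286

At σ = 0.4286 the Black–Scholes value reproduces the quote:
σ√T = 0.4286·√0.2015 = 0.192393
d₁ = (ln(S/K) + (r−q+σ²/2)T) / (σ√T) = (ln(58.54/57.66) + (0.0358−0.0132+0.4286²/2)·0.2015) / 0.192393 = (0.015147 + 0.023061) / 0.192393 = 0.198594
d₂ = d₁ − σ√T = 0.198594 − 0.192393 = 0.006200
e^{−rT} = 0.992812
e^{−qT} = 0.997344
N(d₁) = 0.578710,  N(d₂) = 0.502474
V = S·e^{−qT}·N(d₁) − K·e^{−rT}·N(d₂) = 33.787676 − 28.764380 = 5.023297 (matching the quote); vega is positive throughout, so no other σ reproduces this price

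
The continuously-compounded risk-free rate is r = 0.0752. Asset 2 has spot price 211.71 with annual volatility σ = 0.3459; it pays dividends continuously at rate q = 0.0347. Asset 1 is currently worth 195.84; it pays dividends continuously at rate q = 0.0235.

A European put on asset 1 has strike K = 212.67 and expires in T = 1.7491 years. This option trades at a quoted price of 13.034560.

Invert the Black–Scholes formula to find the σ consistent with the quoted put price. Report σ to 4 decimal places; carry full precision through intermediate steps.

At σ = 0.1396 the Black–Scholes value reproduces the quote:
σ√T = 0.1396·√1.7491 = 0.184626
d₁ = (ln(S/K) + (r−q+σ²/2)T) / (σ√T) = (ln(195.84/212.67) + (0.0752−0.0235+0.1396²/2)·1.7491) / 0.184626 = (-0.082444 + 0.107472) / 0.184626 = 0.135562
d₂ = d₁ − σ√T = 0.135562 − 0.184626 = -0.049064
e^{−rT} = 0.876751
e^{−qT} = 0.959729
N(−d₁) = 0.446084,  N(−d₂) = 0.519566
V = K·e^{−rT}·N(−d₂) − S·e^{−qT}·N(−d₁) = 96.877566 − 83.843006 = 13.034560 (the quoted price), and the Black–Scholes price is strictly increasing in σ, so σ is unique

sigma = 0.1396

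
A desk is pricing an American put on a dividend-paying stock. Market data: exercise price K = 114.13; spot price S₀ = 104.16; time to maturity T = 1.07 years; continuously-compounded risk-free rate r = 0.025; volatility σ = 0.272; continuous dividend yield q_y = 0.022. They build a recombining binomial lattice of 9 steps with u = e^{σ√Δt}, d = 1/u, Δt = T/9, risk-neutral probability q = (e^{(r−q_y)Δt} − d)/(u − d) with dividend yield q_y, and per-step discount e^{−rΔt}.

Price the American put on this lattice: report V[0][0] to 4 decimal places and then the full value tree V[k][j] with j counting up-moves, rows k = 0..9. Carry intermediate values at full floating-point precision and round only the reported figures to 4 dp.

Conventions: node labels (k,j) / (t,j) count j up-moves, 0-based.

price = 17.0801
tree:
17.0801
22.5033 11.2750
28.7640 15.8192 6.3921
35.5834 21.5099 9.7147 2.8102
42.5524 28.2087 14.3420 4.7314 0.7335
48.9602 35.5145 20.4210 7.8051 1.4106 0.0000
54.7944 42.5524 27.7846 12.5216 2.7127 0.0000 0.0000
60.1062 48.9602 35.5145 19.2947 5.2169 0.0000 0.0000 0.0000
64.9426 54.7944 42.5524 27.7846 10.0329 0.0000 0.0000 0.0000 0.0000
69.3460 60.1062 48.9602 35.5145 19.2947 0.0000 0.0000 0.0000 0.0000 0.0000

Δt=0.11889  u=1.09833  d=0.91048  q=0.47847  discount=0.99703
step 9 (expiry): payoffs max(K−S,0) = 69.3460 60.1062 48.9602 35.5145 19.2947 0.0000 0.0000 0.0000 0.0000 0.0000
k=8: (k=8,j=0): S=49.1874, K−S=64.9426, hold=64.7324 ⇒ V=64.9426 exercise | (k=8,j=1): S=59.3356, K−S=54.7944, hold=54.6106 ⇒ V=54.7944 exercise | (k=8,j=2): S=71.5776, K−S=42.5524, hold=42.4006 ⇒ V=42.5524 exercise | (k=8,j=3): S=86.3454, K−S=27.7846, hold=27.6714 ⇒ V=27.7846 exercise | (k=8,j=4): S=104.1600, K−S=9.9700, hold=10.0329 ⇒ V=10.0329 continue | (k=8,j=5): S=125.6501, K−S=0.0000, hold=0.0000 ⇒ V=0.0000 continue | (k=8,j=6): S=151.5739, K−S=0.0000, hold=0.0000 ⇒ V=0.0000 continue | (k=8,j=7): S=182.8463, K−S=0.0000, hold=0.0000 ⇒ V=0.0000 continue | (k=8,j=8): S=220.5708, K−S=0.0000, hold=0.0000 ⇒ V=0.0000 continue
k=7: (k=7,j=0): S=54.0238, K−S=60.1062, hold=59.9086 ⇒ V=60.1062 exercise | (k=7,j=1): S=65.1698, K−S=48.9602, hold=48.7917 ⇒ V=48.9602 exercise | (k=7,j=2): S=78.6155, K−S=35.5145, hold=35.3811 ⇒ V=35.5145 exercise | (k=7,j=3): S=94.8353, K−S=19.2947, hold=19.2337 ⇒ V=19.2947 exercise | (k=7,j=4): S=114.4015, K−S=0.0000, hold=5.2169 ⇒ V=5.2169 continue | (k=7,j=5): S=138.0046, K−S=0.0000, hold=0.0000 ⇒ V=0.0000 continue | (k=7,j=6): S=166.4774, K−S=0.0000, hold=0.0000 ⇒ V=0.0000 continue | (k=7,j=7): S=200.8247, K−S=0.0000, hold=0.0000 ⇒ V=0.0000 continue
k=6: (k=6,j=0): S=59.3356, K−S=54.7944, hold=54.6106 ⇒ V=54.7944 exercise | (k=6,j=1): S=71.5776, K−S=42.5524, hold=42.4006 ⇒ V=42.5524 exercise | (k=6,j=2): S=86.3454, K−S=27.7846, hold=27.6714 ⇒ V=27.7846 exercise | (k=6,j=3): S=104.1600, K−S=9.9700, hold=12.5216 ⇒ V=12.5216 continue | (k=6,j=4): S=125.6501, K−S=0.0000, hold=2.7127 ⇒ V=2.7127 continue | (k=6,j=5): S=151.5739, K−S=0.0000, hold=0.0000 ⇒ V=0.0000 continue | (k=6,j=6): S=182.8463, K−S=0.0000, hold=0.0000 ⇒ V=0.0000 continue
k=5: (k=5,j=0): S=65.1698, K−S=48.9602, hold=48.7917 ⇒ V=48.9602 exercise | (k=5,j=1): S=78.6155, K−S=35.5145, hold=35.3811 ⇒ V=35.5145 exercise | (k=5,j=2): S=94.8353, K−S=19.2947, hold=20.4210 ⇒ V=20.4210 continue | (k=5,j=3): S=114.4015, K−S=0.0000, hold=7.8051 ⇒ V=7.8051 continue | (k=5,j=4): S=138.0046, K−S=0.0000, hold=1.4106 ⇒ V=1.4106 continue | (k=5,j=5): S=166.4774, K−S=0.0000, hold=0.0000 ⇒ V=0.0000 continue
k=4: (k=4,j=0): S=71.5776, K−S=42.5524, hold=42.4006 ⇒ V=42.5524 exercise | (k=4,j=1): S=86.3454, K−S=27.7846, hold=28.2087 ⇒ V=28.2087 continue | (k=4,j=2): S=104.1600, K−S=9.9700, hold=14.3420 ⇒ V=14.3420 continue | (k=4,j=3): S=125.6501, K−S=0.0000, hold=4.7314 ⇒ V=4.7314 continue | (k=4,j=4): S=151.5739, K−S=0.0000, hold=0.7335 ⇒ V=0.7335 continue
k=3: (k=3,j=0): S=78.6155, K−S=35.5145, hold=35.5834 ⇒ V=35.5834 continue | (k=3,j=1): S=94.8353, K−S=19.2947, hold=21.5099 ⇒ V=21.5099 continue | (k=3,j=2): S=114.4015, K−S=0.0000, hold=9.7147 ⇒ V=9.7147 continue | (k=3,j=3): S=138.0046, K−S=0.0000, hold=2.8102 ⇒ V=2.8102 continue
k=2: (k=2,j=0): S=86.3454, K−S=27.7846, hold=28.7640 ⇒ V=28.7640 continue | (k=2,j=1): S=104.1600, K−S=9.9700, hold=15.8192 ⇒ V=15.8192 continue | (k=2,j=2): S=125.6501, K−S=0.0000, hold=6.3921 ⇒ V=6.3921 continue
k=1: (k=1,j=0): S=94.8353, K−S=19.2947, hold=22.5033 ⇒ V=22.5033 continue | (k=1,j=1): S=114.4015, K−S=0.0000, hold=11.2750 ⇒ V=11.2750 continue
k=0: (k=0,j=0): S=104.1600, K−S=9.9700, hold=17.0801 ⇒ V=17.0801 continue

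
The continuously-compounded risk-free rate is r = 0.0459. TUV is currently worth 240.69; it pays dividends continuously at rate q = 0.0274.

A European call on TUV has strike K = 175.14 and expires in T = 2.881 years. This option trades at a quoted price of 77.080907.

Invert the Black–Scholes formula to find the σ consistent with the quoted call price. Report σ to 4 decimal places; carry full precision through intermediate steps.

At σ = 0.2497 the Black–Scholes value reproduces the quote:
σ√T = 0.2497·√2.881 = 0.423829
d₁ = (ln(S/K) + (r−q+σ²/2)T) / (σ√T) = (ln(240.69/175.14) + (0.0459−0.0274+0.2497²/2)·2.881) / 0.423829 = (0.317924 + 0.143114) / 0.423829 = 1.087794
d₂ = d₁ − σ√T = 1.087794 − 0.423829 = 0.663965
e^{−rT} = 0.876133
e^{−qT} = 0.924096
N(d₁) = 0.861657,  N(d₂) = 0.746644
V = S·e^{−qT}·N(d₁) − K·e^{−rT}·N(d₂) = 191.650282 − 114.569375 = 77.080907 (the observed quote) — the price is monotone increasing in volatility, hence this σ is the only solution

sigma = 0.2497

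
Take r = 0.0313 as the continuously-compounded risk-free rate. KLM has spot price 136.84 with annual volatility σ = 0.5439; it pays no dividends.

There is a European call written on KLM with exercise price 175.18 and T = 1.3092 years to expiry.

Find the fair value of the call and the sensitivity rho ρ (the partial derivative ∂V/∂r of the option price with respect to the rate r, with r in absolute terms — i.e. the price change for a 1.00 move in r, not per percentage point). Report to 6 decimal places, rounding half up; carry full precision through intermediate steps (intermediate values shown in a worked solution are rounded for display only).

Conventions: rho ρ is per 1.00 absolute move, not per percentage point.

price = 23.554843
ρ = 57.316343

σ√T = 0.5439·√1.3092 = 0.622332
d₁ = (ln(S/K) + (r+σ²/2)T) / (σ√T) = (ln(136.84/175.18) + (0.0313+0.5439²/2)·1.3092) / 0.622332 = (-0.247002 + 0.234626) / 0.622332 = -0.019885
d₂ = d₁ − σ√T = -0.019885 − 0.622332 = -0.642217
e^{−rT} = 0.959850
N(d₁) = 0.492067,  N(d₂) = 0.260366
Call price V = S·N(d₁) − K·e^{−rT}·N(d₂) = 67.334512 − 43.779670 = 23.554843
ρ = K·T·e^{−rT}·N(d₂) = 57.316343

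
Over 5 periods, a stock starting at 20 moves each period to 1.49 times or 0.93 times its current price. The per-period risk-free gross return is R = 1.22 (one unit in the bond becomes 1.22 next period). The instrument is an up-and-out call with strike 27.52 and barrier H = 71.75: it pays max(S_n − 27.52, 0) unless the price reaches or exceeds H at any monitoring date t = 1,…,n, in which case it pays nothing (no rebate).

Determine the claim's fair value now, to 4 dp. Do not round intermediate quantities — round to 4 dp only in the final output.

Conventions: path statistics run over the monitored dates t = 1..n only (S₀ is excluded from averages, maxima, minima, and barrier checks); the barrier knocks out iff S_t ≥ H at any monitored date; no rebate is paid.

price = 4.4591

Set p* = 0.5179 (from d < R < u); the path-dependent value is the discounted p*-expectation over all price paths.
Enumerate all 2^5 = 32 price paths (U = up ×1.49, D = down ×0.93); each path with k up-moves has probability p*^k·(1−p*)^(5−k).
DDDDD: M=18.6000, payoff=0.0000, prob=0.026054
UDDDD: M=29.8000, payoff=0.0000, prob=0.027984
DUDDD: M=27.7140, payoff=0.0000, prob=0.027984
UUDDD: M=44.4020, payoff=8.1951, prob=0.030057
DDUDD: M=25.7740, payoff=0.0000, prob=0.027984
UDUDD: M=41.2939, payoff=8.1951, prob=0.030057
DUUDD: M=41.2939, payoff=8.1951, prob=0.030057
UUUDD: M=66.1590, payoff=29.7009, prob=0.032284
DDDUD: M=23.9698, payoff=0.0000, prob=0.027984
UDDUD: M=38.4033, payoff=8.1951, prob=0.030057
DUDUD: M=38.4033, payoff=8.1951, prob=0.030057
UUDUD: M=61.5279, payoff=29.7009, prob=0.032284
DDUUD: M=38.4033, payoff=8.1951, prob=0.030057
UDUUD: M=61.5279, payoff=29.7009, prob=0.032284
DUUUD: M=61.5279, payoff=29.7009, prob=0.032284
UUUUD: M=98.5769, payoff=0.0000, prob=0.034675
DDDDU: M=22.2919, payoff=0.0000, prob=0.027984
UDDDU: M=35.7151, payoff=8.1951, prob=0.030057
DUDDU: M=35.7151, payoff=8.1951, prob=0.030057
UUDDU: M=57.2209, payoff=29.7009, prob=0.032284
DDUDU: M=35.7151, payoff=8.1951, prob=0.030057
UDUDU: M=57.2209, payoff=29.7009, prob=0.032284
DUUDU: M=57.2209, payoff=29.7009, prob=0.032284
UUUDU: M=91.6765, payoff=0.0000, prob=0.034675
DDDUU: M=35.7151, payoff=8.1951, prob=0.030057
UDDUU: M=57.2209, payoff=29.7009, prob=0.032284
DUDUU: M=57.2209, payoff=29.7009, prob=0.032284
UUDUU: M=91.6765, payoff=0.0000, prob=0.034675
DDUUU: M=57.2209, payoff=29.7009, prob=0.032284
UDUUU: M=91.6765, payoff=0.0000, prob=0.034675
DUUUU: M=91.6765, payoff=0.0000, prob=0.034675
UUUUU: M=146.8796, payoff=0.0000, prob=0.037243
Price = Σ prob·payoff / R^5 = 12.051705 / 2.702708 = 4.4591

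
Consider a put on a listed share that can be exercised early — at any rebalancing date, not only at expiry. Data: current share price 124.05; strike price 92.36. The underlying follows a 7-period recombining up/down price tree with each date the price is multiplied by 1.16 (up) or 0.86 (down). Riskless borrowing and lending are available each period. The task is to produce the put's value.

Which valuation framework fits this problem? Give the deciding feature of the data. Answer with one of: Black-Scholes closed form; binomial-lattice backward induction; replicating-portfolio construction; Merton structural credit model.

Key observation: an American put (K = 92.36, S₀ = 124.05) on a 7-date tree has no closed form — the optimal stopping decision is embedded and must be resolved recursively from expiry.

framework: binomial-lattice backward induction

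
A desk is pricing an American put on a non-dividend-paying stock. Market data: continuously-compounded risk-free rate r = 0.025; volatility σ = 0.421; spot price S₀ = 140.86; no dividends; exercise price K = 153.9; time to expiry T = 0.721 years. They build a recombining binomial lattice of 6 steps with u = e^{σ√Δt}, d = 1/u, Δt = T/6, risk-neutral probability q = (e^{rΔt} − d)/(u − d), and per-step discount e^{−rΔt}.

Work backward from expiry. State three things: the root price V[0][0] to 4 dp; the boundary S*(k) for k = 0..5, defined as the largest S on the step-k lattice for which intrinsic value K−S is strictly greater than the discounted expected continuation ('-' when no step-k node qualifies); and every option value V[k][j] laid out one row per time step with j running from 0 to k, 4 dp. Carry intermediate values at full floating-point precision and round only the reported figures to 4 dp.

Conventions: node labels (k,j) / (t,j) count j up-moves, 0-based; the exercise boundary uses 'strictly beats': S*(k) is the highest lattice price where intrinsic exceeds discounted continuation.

price = 27.2570
boundary = - - - 90.9170 105.2025 121.7326
tree:
27.2570
37.4329 16.1310
49.5948 24.1665 7.3111
62.9830 35.0438 12.2421 1.8823
75.3287 48.6975 20.1057 3.5883 0.0000
85.9979 62.9830 32.1674 6.8404 0.0000 0.0000
95.2184 75.3287 48.6975 13.0400 0.0000 0.0000 0.0000

params: Δt=0.12017 u=1.15713 d=0.86421 q=0.47385 e^(-rΔt)=0.99700
t_6 payoffs: 95.2184 75.3287 48.6975 13.0400 0.0000 0.0000 0.0000
t_5: node(5,0) S=67.9021 payoff=85.9979 vs cont=85.5363 → 85.9979 [stop]  node(5,1) S=90.9170 payoff=62.9830 vs cont=62.5214 → 62.9830 [stop]  node(5,2) S=121.7326 payoff=32.1674 vs cont=31.7058 → 32.1674 [stop]  node(5,3) S=162.9929 payoff=0.0000 vs cont=6.8404 → 6.8404 [wait]  node(5,4) S=218.2380 payoff=0.0000 vs cont=0.0000 → 0.0000 [wait]  node(5,5) S=292.2081 payoff=0.0000 vs cont=0.0000 → 0.0000 [wait]  ⇒ S*(5)=121.7326
t_4: node(4,0) S=78.5713 payoff=75.3287 vs cont=74.8670 → 75.3287 [stop]  node(4,1) S=105.2025 payoff=48.6975 vs cont=48.2359 → 48.6975 [stop]  node(4,2) S=140.8600 payoff=13.0400 vs cont=20.1057 → 20.1057 [wait]  node(4,3) S=188.6034 payoff=0.0000 vs cont=3.5883 → 3.5883 [wait]  node(4,4) S=252.5290 payoff=0.0000 vs cont=0.0000 → 0.0000 [wait]  ⇒ S*(4)=105.2025
t_3: node(3,0) S=90.9170 payoff=62.9830 vs cont=62.5214 → 62.9830 [stop]  node(3,1) S=121.7326 payoff=32.1674 vs cont=35.0438 → 35.0438 [wait]  node(3,2) S=162.9929 payoff=0.0000 vs cont=12.2421 → 12.2421 [wait]  node(3,3) S=218.2380 payoff=0.0000 vs cont=1.8823 → 1.8823 [wait]  ⇒ S*(3)=90.9170
t_2: node(2,0) S=105.2025 payoff=48.6975 vs cont=49.5948 → 49.5948 [wait]  node(2,1) S=140.8600 payoff=13.0400 vs cont=24.1665 → 24.1665 [wait]  node(2,2) S=188.6034 payoff=0.0000 vs cont=7.3111 → 7.3111 [wait]  ⇒ S*(2)=-
t_1: node(1,0) S=121.7326 payoff=32.1674 vs cont=37.4329 → 37.4329 [wait]  node(1,1) S=162.9929 payoff=0.0000 vs cont=16.1310 → 16.1310 [wait]  ⇒ S*(1)=-
t_0: node(0,0) S=140.8600 payoff=13.0400 vs cont=27.2570 → 27.2570 [wait]  ⇒ S*(0)=-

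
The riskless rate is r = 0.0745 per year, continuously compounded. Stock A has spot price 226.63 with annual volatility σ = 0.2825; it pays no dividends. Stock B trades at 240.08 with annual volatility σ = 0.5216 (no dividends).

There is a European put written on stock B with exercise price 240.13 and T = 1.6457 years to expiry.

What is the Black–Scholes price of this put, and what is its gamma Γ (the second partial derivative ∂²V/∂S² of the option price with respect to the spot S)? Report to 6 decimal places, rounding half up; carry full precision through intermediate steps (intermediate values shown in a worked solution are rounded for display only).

price = 46.411050
Γ = 0.002172

σ√T = 0.5216·√1.6457 = 0.669134
d₁ = (ln(S/K) + (r+σ²/2)T) / (σ√T) = (ln(240.08/240.13) + (0.0745+0.5216²/2)·1.6457) / 0.669134 = (-0.000208 + 0.346475) / 0.669134 = 0.517485
d₂ = d₁ − σ√T = 0.517485 − 0.669134 = -0.151649
e^{−rT} = 0.884613
N(−d₁) = 0.302409,  N(−d₂) = 0.560268
Put price V = K·e^{−rT}·N(−d₂) − S·N(−d₁) = 119.013396 − 72.602345 = 46.411050
φ(d₁) = (1/√(2π))·e^{−d₁²/2} = 0.348948
Γ = φ(d₁) / (S·σ·√T) = 0.002172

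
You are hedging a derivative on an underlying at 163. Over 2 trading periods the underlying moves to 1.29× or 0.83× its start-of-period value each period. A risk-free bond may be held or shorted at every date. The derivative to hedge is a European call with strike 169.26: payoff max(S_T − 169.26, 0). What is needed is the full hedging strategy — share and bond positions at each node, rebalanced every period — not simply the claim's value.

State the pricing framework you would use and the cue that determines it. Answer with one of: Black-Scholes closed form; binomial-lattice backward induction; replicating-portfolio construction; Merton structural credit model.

Key observation: since the answer must list Δ and B at each node of the 1.29/0.83 lattice on 163, the replicating-portfolio method — solving the two-state system at every node — is the one that applies.

framework: replicating-portfolio construction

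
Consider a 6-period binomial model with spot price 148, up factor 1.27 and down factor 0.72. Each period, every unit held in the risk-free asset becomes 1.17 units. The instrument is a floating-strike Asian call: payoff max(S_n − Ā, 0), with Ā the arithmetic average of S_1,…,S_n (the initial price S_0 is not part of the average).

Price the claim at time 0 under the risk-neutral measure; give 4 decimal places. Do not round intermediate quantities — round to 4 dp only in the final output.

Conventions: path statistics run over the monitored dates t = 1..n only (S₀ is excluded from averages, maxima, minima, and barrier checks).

price = 45.9775

With p* = (R−d)/(u−d) = 0.8182, sum probability × payoff across the paths and divide by R^6.
Enumerate all 2^6 = 64 price paths (U = up ×1.27, D = down ×0.72); each path with k up-moves has probability p*^k·(1−p*)^(6−k).
DDDDDD: Ā=54.5921, payoff=0.0000, prob=0.000036
UDDDDD: Ā=96.2944, payoff=0.0000, prob=0.000163
DUDDDD: Ā=82.7277, payoff=0.0000, prob=0.000163
UUDDDD: Ā=145.9225, payoff=0.0000, prob=0.000732
DDUDDD: Ā=72.9597, payoff=0.0000, prob=0.000163
UDUDDD: Ā=128.6928, payoff=0.0000, prob=0.000732
DUUDDD: Ā=115.1261, payoff=0.0000, prob=0.000732
UUUDDD: Ā=203.0697, payoff=0.0000, prob=0.003292
DDDUDD: Ā=65.9267, payoff=0.0000, prob=0.000163
UDDUDD: Ā=116.2874, payoff=0.0000, prob=0.000732
DUDUDD: Ā=102.7208, payoff=0.0000, prob=0.000732
UUDUDD: Ā=181.1880, payoff=0.0000, prob=0.003292
DDUUDD: Ā=92.9528, payoff=0.0000, prob=0.000732
UDUUDD: Ā=163.9584, payoff=0.0000, prob=0.003292
DUUUDD: Ā=150.3917, payoff=0.0000, prob=0.003292
UUUUDD: Ā=265.2742, payoff=0.0000, prob=0.014814
DDDDUD: Ā=60.8630, payoff=0.0000, prob=0.000163
UDDDUD: Ā=107.3556, payoff=0.0000, prob=0.000732
DUDDUD: Ā=93.7889, payoff=0.0000, prob=0.000732
UUDDUD: Ā=165.4332, payoff=0.0000, prob=0.003292
DDUDUD: Ā=84.0209, payoff=0.0000, prob=0.000732
UDUDUD: Ā=148.2035, payoff=0.0000, prob=0.003292
DUUDUD: Ā=134.6369, payoff=0.0000, prob=0.003292
UUUDUD: Ā=237.4845, payoff=0.0000, prob=0.014814
DDDUUD: Ā=76.9879, payoff=0.0000, prob=0.000732
UDDUUD: Ā=135.7982, payoff=0.0000, prob=0.003292
DUDUUD: Ā=122.2315, payoff=0.0000, prob=0.003292
UUDUUD: Ā=215.6028, payoff=0.0000, prob=0.014814
DDUUUD: Ā=112.4635, payoff=0.6906, prob=0.003292
UDUUUD: Ā=198.3732, payoff=1.2181, prob=0.014814
DUUUUD: Ā=184.8065, payoff=14.7848, prob=0.014814
UUUUUD: Ā=325.9781, payoff=26.0788, prob=0.066663
DDDDDU: Ā=57.2171, payoff=0.0000, prob=0.000163
UDDDDU: Ā=100.9246, payoff=0.0000, prob=0.000732
DUDDDU: Ā=87.3580, payoff=0.0000, prob=0.000732
UUDDDU: Ā=154.0898, payoff=0.0000, prob=0.003292
DDUDDU: Ā=77.5900, payoff=0.0000, prob=0.000732
UDUDDU: Ā=136.8601, payoff=0.0000, prob=0.003292
DUUDDU: Ā=123.2934, payoff=0.0000, prob=0.003292
UUUDDU: Ā=217.4759, payoff=0.0000, prob=0.014814
DDDUDU: Ā=70.5570, payoff=0.0000, prob=0.000732
UDDUDU: Ā=124.4547, payoff=0.0000, prob=0.003292
DUDUDU: Ā=110.8881, payoff=2.2661, prob=0.003292
UUDUDU: Ā=195.5942, payoff=3.9971, prob=0.014814
DDUUDU: Ā=101.1201, payoff=12.0341, prob=0.003292
UDUUDU: Ā=178.3646, payoff=21.2267, prob=0.014814
DUUUDU: Ā=164.7979, payoff=34.7934, prob=0.014814
UUUUDU: Ā=290.6852, payoff=61.3717, prob=0.066663
DDDDUU: Ā=65.4933, payoff=0.0000, prob=0.000732
UDDDUU: Ā=115.5229, payoff=0.0000, prob=0.003292
DUDDUU: Ā=101.9562, payoff=11.1979, prob=0.003292
UUDDUU: Ā=179.8394, payoff=19.7519, prob=0.014814
DDUDUU: Ā=92.1882, payoff=20.9659, prob=0.003292
UDUDUU: Ā=162.6097, payoff=36.9815, prob=0.014814
DUUDUU: Ā=149.0431, payoff=50.5482, prob=0.014814
UUUDUU: Ā=262.8954, payoff=89.1614, prob=0.066663
DDDUUU: Ā=85.1552, payoff=27.9989, prob=0.003292
UDDUUU: Ā=150.2044, payoff=49.3869, prob=0.014814
DUDUUU: Ā=136.6377, payoff=62.9536, prob=0.014814
UUDUUU: Ā=241.0138, payoff=111.0431, prob=0.066663
DDUUUU: Ā=126.8697, payoff=72.7216, prob=0.014814
UDUUUU: Ā=223.7841, payoff=128.2728, prob=0.066663
DUUUUU: Ā=210.2174, payoff=141.8394, prob=0.066663
UUUUUU: Ā=370.8002, payoff=250.1890, prob=0.299985
Price = Σ prob·payoff / R^6 = 117.939792 / 2.565164 = 45.9775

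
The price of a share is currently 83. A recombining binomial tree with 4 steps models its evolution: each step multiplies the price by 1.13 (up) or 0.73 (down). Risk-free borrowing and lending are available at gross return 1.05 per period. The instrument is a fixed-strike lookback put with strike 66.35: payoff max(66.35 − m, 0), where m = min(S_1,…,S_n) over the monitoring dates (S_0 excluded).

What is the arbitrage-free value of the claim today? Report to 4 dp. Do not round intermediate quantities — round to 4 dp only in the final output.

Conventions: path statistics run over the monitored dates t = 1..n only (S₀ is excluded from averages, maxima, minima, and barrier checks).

price = 2.9717

With p* = (R−d)/(u−d) = 0.8000, sum probability × payoff across the paths and divide by R^4.
Enumerate all 2^4 = 16 price paths (U = up ×1.13, D = down ×0.73); each path with k up-moves has probability p*^k·(1−p*)^(4−k).
DDDD: m=23.5705, payoff=42.7795, prob=0.001600
UDDD: m=36.4859, payoff=29.8641, prob=0.006400
DUDD: m=36.4859, payoff=29.8641, prob=0.006400
UUDD: m=56.4782, payoff=9.8718, prob=0.025600
DDUD: m=36.4859, payoff=29.8641, prob=0.006400
UDUD: m=56.4782, payoff=9.8718, prob=0.025600
DUUD: m=56.4782, payoff=9.8718, prob=0.025600
UUUD: m=87.4251, payoff=0.0000, prob=0.102400
DDDU: m=32.2884, payoff=34.0616, prob=0.006400
UDDU: m=49.9807, payoff=16.3693, prob=0.025600
DUDU: m=49.9807, payoff=16.3693, prob=0.025600
UUDU: m=77.3674, payoff=0.0000, prob=0.102400
DDUU: m=44.2307, payoff=22.1193, prob=0.025600
UDUU: m=68.4667, payoff=0.0000, prob=0.102400
DUUU: m=60.5900, payoff=5.7600, prob=0.102400
UUUU: m=93.7900, payoff=0.0000, prob=0.409600
Price = Σ prob·payoff / R^4 = 3.612174 / 1.215506 = 2.9717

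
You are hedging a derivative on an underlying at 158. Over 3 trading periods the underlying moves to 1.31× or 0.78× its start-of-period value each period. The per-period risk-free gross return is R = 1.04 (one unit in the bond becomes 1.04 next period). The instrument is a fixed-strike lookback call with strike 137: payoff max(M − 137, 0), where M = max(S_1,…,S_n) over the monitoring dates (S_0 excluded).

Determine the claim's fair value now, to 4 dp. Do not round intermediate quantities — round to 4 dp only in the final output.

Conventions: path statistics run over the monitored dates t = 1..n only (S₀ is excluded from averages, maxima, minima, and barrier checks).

price = 64.4454

Under the martingale measure an up-move has probability p* = 0.4906; value the claim as the probability-weighted average of per-path payoffs, discounted 3 periods at R = 1.04.
Enumerate all 2^3 = 8 price paths (U = up ×1.31, D = down ×0.78); each path with k up-moves has probability p*^k·(1−p*)^(3−k).
DDD: M=123.2400, payoff=0.0000, prob=0.132210
UDD: M=206.9800, payoff=69.9800, prob=0.127313
DUD: M=161.4444, payoff=24.4444, prob=0.127313
UUD: M=271.1438, payoff=134.1438, prob=0.122598
DDU: M=125.9266, payoff=0.0000, prob=0.127313
UDU: M=211.4922, payoff=74.4922, prob=0.122598
DUU: M=211.4922, payoff=74.4922, prob=0.122598
UUU: M=355.1984, payoff=218.1984, prob=0.118057
Price = Σ prob·payoff / R^3 = 72.492254 / 1.124864 = 64.4454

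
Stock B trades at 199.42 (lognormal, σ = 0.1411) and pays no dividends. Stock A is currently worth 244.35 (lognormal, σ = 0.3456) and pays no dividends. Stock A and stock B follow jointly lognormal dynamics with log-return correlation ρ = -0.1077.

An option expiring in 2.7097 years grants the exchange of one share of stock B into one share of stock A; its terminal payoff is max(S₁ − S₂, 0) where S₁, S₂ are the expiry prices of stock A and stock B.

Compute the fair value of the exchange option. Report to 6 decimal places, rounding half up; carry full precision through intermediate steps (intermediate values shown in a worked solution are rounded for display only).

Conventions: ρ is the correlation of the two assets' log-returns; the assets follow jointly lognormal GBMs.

σ_eff = √(σ₁² + σ₂² − 2ρσ₁σ₂) = √(0.3456² + 0.1411² − 2·-0.1077·0.3456·0.1411) = 0.387108
d₁ = (ln(S₁/S₂) + (q₂ − q₁ + σ_eff²/2)T) / (σ_eff√T) = (ln(244.35/199.42) + (0.0 − 0.0 + 0.074926)·2.7097) / 0.637224 = 0.637477
d₂ = d₁ − σ_eff√T = 0.637477 − 0.637224 = 0.000253
N(d₁) = 0.738093,  N(d₂) = 0.500101
V = S₁·e^{−q₁T}·N(d₁) − S₂·e^{−q₂T}·N(d₂) = 180.353007 − 99.730099 = 80.622908
Key observation: no risk-free rate is needed — with the second asset as numeraire the exchange option is a call on the ratio S₁/S₂, and r cancels out of the value.

exchange price = 80.622908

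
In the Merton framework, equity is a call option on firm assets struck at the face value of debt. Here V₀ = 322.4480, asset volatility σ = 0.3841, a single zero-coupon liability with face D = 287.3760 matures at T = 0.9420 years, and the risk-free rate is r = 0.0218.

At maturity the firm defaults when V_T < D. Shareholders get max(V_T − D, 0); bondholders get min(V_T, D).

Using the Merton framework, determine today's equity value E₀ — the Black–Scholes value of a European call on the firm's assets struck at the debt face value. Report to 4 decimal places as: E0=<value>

Work the structural quantities from V₀ = 322.4480 against face 287.3760:
d₁ = [ln(V₀/D) + (r + σ²/2)T] / (σ√T)
   = [ln(322.4480/287.3760) + (0.0218 + 0.5·0.3841²)·0.9420] / (0.3841·√0.9420)
   = [0.115150 + 0.090024] / 0.372795 = 0.550367
d₂ = d₁ − σ√T = 0.550367 − 0.372795 = 0.177572
N(d₁) = 0.708966,  N(d₂) = 0.570471,  e^(−rT) = 0.979674
E₀ = V₀·N(d₁) − D·e^(−rT)·N(d₂)
   = 322.4480·0.708966 − 287.3760·0.979674·0.570471 = 67.997441

E0=67.9974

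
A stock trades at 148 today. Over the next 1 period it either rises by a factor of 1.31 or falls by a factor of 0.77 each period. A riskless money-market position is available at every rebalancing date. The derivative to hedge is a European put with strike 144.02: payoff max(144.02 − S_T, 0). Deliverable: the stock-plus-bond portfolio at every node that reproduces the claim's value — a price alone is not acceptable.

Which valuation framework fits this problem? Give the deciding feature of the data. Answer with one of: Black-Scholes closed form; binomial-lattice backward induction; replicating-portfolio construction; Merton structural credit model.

Key observation: the task asks for the hedge itself — share and bond holdings at every node of the 1-period tree on spot 148 with factors 1.31/0.77 — which is exactly what the replicating-portfolio construction produces.

framework: replicating-portfolio construction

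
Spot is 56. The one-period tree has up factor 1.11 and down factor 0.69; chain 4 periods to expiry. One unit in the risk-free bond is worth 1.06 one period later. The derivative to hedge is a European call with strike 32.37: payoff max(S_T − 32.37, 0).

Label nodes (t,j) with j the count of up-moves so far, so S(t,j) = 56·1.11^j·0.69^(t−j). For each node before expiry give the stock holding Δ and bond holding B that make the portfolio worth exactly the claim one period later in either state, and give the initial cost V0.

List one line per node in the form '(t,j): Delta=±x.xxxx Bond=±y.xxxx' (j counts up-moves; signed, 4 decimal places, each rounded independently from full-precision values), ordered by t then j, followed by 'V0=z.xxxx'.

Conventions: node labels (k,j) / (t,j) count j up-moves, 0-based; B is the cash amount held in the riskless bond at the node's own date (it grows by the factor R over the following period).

Since d<R<u, set p* = (R−d)/(u−d) = 0.8810; price each node as the discounted p*-expectation of its children.
Expiry values: V(4,0)=0.0000, V(4,1)=0.0000, V(4,2)=0.4798, V(4,3)=20.4753, V(4,4)=52.6419
  t=3,j=0: stock 18.3965 → up 20.4201 (V=0.0000), down 12.6936 (V=0.0000). Price 0.0000; hedge Δ=0.0000, bond B=0.0000.
  t=3,j=1: stock 29.5944 → up 32.8498 (V=0.4798), down 20.4201 (V=0.0000). Price 0.3987; hedge Δ=0.0386, bond B=-0.7436.
  t=3,j=2: stock 47.6083 → up 52.8453 (V=20.4753), down 32.8498 (V=0.4798). Price 17.0706; hedge Δ=1.0000, bond B=-30.5377.
  t=3,j=3: stock 76.5873 → up 85.0119 (V=52.6419), down 52.8453 (V=20.4753). Price 46.0496; hedge Δ=1.0000, bond B=-30.5377.
  t=2,j=0: stock 26.6616 → up 29.5944 (V=0.3987), down 18.3965 (V=0.0000). Price 0.3314; hedge Δ=0.0356, bond B=-0.6180.
  t=2,j=1: stock 42.8904 → up 47.6083 (V=17.0706), down 29.5944 (V=0.3987). Price 14.2319; hedge Δ=0.9255, bond B=-25.4630.
  t=2,j=2: stock 68.9976 → up 76.5873 (V=46.0496), down 47.6083 (V=17.0706). Price 40.1884; hedge Δ=1.0000, bond B=-28.8092.
  t=1,j=0: stock 38.6400 → up 42.8904 (V=14.2319), down 26.6616 (V=0.3314). Price 11.8652; hedge Δ=0.8565, bond B=-21.2314.
  t=1,j=1: stock 62.1600 → up 68.9976 (V=40.1884), down 42.8904 (V=14.2319). Price 34.9985; hedge Δ=0.9942, bond B=-26.8027.
  t=0,j=0: stock 56.0000 → up 62.1600 (V=34.9985), down 38.6400 (V=11.8652). Price 30.4193; hedge Δ=0.9836, bond B=-24.6598.
As a check, the time-0 holding Δ(0,0)·S0 + B(0,0) comes to 30.4193 — exactly V0.

(0,0): Delta=0.9836 Bond=-24.6598
(1,0): Delta=0.8565 Bond=-21.2314
(1,1): Delta=0.9942 Bond=-26.8027
(2,0): Delta=0.0356 Bond=-0.6180
(2,1): Delta=0.9255 Bond=-25.4630
(2,2): Delta=1.0000 Bond=-28.8092
(3,0): Delta=0.0000 Bond=0.0000
(3,1): Delta=0.0386 Bond=-0.7436
(3,2): Delta=1.0000 Bond=-30.5377
(3,3): Delta=1.0000 Bond=-30.5377
V0=30.4193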